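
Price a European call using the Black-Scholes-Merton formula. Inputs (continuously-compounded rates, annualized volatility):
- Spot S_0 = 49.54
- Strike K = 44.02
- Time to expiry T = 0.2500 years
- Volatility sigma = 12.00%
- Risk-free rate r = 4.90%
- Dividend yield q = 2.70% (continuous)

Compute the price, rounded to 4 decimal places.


d1 = (ln(S/K) + (r - q + 0.5*sigma^2) * T) / (sigma * sqrt(T)) = 2.09060580
d2 = d1 - sigma * sqrt(T) = 2.03060580
exp(-rT) = 0.98782473; exp(-qT) = 0.99327273
C = S_0 * exp(-qT) * N(d1) - K * exp(-rT) * N(d2)
N(d1) = 0.98171829; N(d2) = 0.97885250
C = 49.5400 * 0.99327273 * 0.98171829 - 44.0200 * 0.98782473 * 0.97885250 = 5.7427

Answer: Price = 5.7427


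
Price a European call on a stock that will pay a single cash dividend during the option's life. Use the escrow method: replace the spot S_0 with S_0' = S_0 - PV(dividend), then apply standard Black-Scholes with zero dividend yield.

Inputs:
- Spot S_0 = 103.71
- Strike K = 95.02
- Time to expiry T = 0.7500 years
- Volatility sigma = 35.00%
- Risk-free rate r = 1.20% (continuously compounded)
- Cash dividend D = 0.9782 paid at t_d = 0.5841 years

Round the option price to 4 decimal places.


PV(D) = D * exp(-r * t_d) = 0.9782 * 0.99301531 = 0.97136757
S_0' = S_0 - PV(D) = 103.7100 - 0.97136757 = 102.73863243
d1 = (ln(S_0'/K) + (r + sigma^2/2)*T) / (sigma*sqrt(T)) = 0.43891262
d2 = d1 - sigma*sqrt(T) = 0.13580373
exp(-rT) = 0.99104038
N(d1) = 0.66963757; N(d2) = 0.55401178
C = S_0' * N(d1) - K * exp(-rT) * N(d2) = 102.73863243 * 0.66963757 - 95.0200 * 0.99104038 * 0.55401178 = 16.6271

Answer: Price = 16.6271


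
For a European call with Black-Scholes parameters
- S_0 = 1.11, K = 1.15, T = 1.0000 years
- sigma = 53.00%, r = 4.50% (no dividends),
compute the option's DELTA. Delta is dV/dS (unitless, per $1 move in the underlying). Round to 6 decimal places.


Answer: Delta = 0.611454

Derivation:
d1 = 0.2831095716; d2 = -0.2468904284
phi(d1) = 0.3832705862; exp(-qT) = 1.0000000000; exp(-rT) = 0.9559974818
N(d1) = 0.6114535777
Delta = exp(-qT) * N(d1) = 1.0000000000 * 0.6114535777 = 0.611454


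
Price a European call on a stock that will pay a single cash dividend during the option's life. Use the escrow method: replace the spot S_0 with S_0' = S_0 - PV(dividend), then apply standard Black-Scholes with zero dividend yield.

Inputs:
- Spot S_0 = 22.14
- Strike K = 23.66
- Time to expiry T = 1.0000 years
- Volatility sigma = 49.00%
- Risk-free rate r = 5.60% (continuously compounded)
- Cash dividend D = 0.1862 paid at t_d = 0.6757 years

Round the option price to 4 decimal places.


PV(D) = D * exp(-r * t_d) = 0.1862 * 0.96286776 = 0.17928598
S_0' = S_0 - PV(D) = 22.1400 - 0.17928598 = 21.96071402
d1 = (ln(S_0'/K) + (r + sigma^2/2)*T) / (sigma*sqrt(T)) = 0.20718219
d2 = d1 - sigma*sqrt(T) = -0.28281781
exp(-rT) = 0.94553914
N(d1) = 0.58206621; N(d2) = 0.38865825
C = S_0' * N(d1) - K * exp(-rT) * N(d2) = 21.96071402 * 0.58206621 - 23.6600 * 0.94553914 * 0.38865825 = 4.0877

Answer: Price = 4.0877


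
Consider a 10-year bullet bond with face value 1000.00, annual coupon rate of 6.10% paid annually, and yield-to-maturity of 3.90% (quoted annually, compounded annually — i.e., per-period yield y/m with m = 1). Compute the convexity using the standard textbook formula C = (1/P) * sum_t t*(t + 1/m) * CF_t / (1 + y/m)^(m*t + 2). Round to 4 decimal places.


Answer: Convexity = 74.6589

Derivation:
Coupon per period c = face * coupon_rate / m = 61.000000
Periods per year m = 1; per-period yield y/m = 0.039000
Number of cashflows N = 10
Cashflows (t years, CF_t, discount factor 1/(1+y/m)^(m*t), PV):
  t = 1.0000: CF_t = 61.000000, DF = 0.962464, PV = 58.710298
  t = 2.0000: CF_t = 61.000000, DF = 0.926337, PV = 56.506543
  t = 3.0000: CF_t = 61.000000, DF = 0.891566, PV = 54.385508
  t = 4.0000: CF_t = 61.000000, DF = 0.858100, PV = 52.344089
  t = 5.0000: CF_t = 61.000000, DF = 0.825890, PV = 50.379296
  t = 6.0000: CF_t = 61.000000, DF = 0.794889, PV = 48.488254
  t = 7.0000: CF_t = 61.000000, DF = 0.765052, PV = 46.668195
  t = 8.0000: CF_t = 61.000000, DF = 0.736335, PV = 44.916453
  t = 9.0000: CF_t = 61.000000, DF = 0.708696, PV = 43.230465
  t = 10.0000: CF_t = 1061.000000, DF = 0.682094, PV = 723.702226
Price P = sum_t PV_t = 1179.331328
Convexity numerator sum_t t*(t + 1/m) * CF_t / (1+y/m)^(m*t + 2):
  t = 1.0000: term = 108.771017
  t = 2.0000: term = 314.064533
  t = 3.0000: term = 604.551556
  t = 4.0000: term = 969.765088
  t = 5.0000: term = 1400.045844
  t = 6.0000: term = 1886.491032
  t = 7.0000: term = 2420.906040
  t = 8.0000: term = 2995.758884
  t = 9.0000: term = 3604.137252
  t = 10.0000: term = 73743.118325
Convexity = (1/P) * sum = 88047.609571 / 1179.331328 = 74.658925


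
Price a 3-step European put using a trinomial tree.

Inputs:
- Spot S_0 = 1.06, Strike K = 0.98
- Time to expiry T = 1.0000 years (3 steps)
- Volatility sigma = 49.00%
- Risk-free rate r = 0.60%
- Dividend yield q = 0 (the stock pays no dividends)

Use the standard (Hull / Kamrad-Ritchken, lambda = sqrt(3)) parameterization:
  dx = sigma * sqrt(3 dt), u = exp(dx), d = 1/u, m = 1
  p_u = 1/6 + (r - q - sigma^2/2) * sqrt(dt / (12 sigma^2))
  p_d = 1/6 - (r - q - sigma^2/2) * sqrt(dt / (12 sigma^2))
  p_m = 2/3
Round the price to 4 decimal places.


dt = T/N = 0.333333; dx = sigma*sqrt(3*dt) = 0.490000
u = exp(dx) = 1.632316; d = 1/u = 0.612626
p_u = 0.127874, p_m = 0.666667, p_d = 0.205459
Discount per step: exp(-r*dt) = 0.998002
Stock lattice S(k, j) with j the centered position index:
  k=0: S(0,+0) = 1.0600
  k=1: S(1,-1) = 0.6494; S(1,+0) = 1.0600; S(1,+1) = 1.7303
  k=2: S(2,-2) = 0.3978; S(2,-1) = 0.6494; S(2,+0) = 1.0600; S(2,+1) = 1.7303; S(2,+2) = 2.8243
  k=3: S(3,-3) = 0.2437; S(3,-2) = 0.3978; S(3,-1) = 0.6494; S(3,+0) = 1.0600; S(3,+1) = 1.7303; S(3,+2) = 2.8243; S(3,+3) = 4.6102
Terminal payoffs V(N, j) = max(K - S_T, 0):
  V(3,-3) = 0.736279; V(3,-2) = 0.582170; V(3,-1) = 0.330616; V(3,+0) = 0.000000; V(3,+1) = 0.000000; V(3,+2) = 0.000000; V(3,+3) = 0.000000
Backward induction: V(k, j) = exp(-r*dt) * [p_u * V(k+1, j+1) + p_m * V(k+1, j) + p_d * V(k+1, j-1)]
  V(2,-2) = exp(-r*dt) * [p_u*0.330616 + p_m*0.582170 + p_d*0.736279] = 0.580504
  V(2,-1) = exp(-r*dt) * [p_u*0.000000 + p_m*0.330616 + p_d*0.582170] = 0.339344
  V(2,+0) = exp(-r*dt) * [p_u*0.000000 + p_m*0.000000 + p_d*0.330616] = 0.067792
  V(2,+1) = exp(-r*dt) * [p_u*0.000000 + p_m*0.000000 + p_d*0.000000] = 0.000000
  V(2,+2) = exp(-r*dt) * [p_u*0.000000 + p_m*0.000000 + p_d*0.000000] = 0.000000
  V(1,-1) = exp(-r*dt) * [p_u*0.067792 + p_m*0.339344 + p_d*0.580504] = 0.353460
  V(1,+0) = exp(-r*dt) * [p_u*0.000000 + p_m*0.067792 + p_d*0.339344] = 0.114687
  V(1,+1) = exp(-r*dt) * [p_u*0.000000 + p_m*0.000000 + p_d*0.067792] = 0.013901
  V(0,+0) = exp(-r*dt) * [p_u*0.013901 + p_m*0.114687 + p_d*0.353460] = 0.150555

Answer: Price = V(0,0) = 0.1506


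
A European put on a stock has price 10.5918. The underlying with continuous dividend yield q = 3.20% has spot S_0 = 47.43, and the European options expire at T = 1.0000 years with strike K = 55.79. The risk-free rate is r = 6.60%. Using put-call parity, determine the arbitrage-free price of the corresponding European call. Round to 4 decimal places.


Put-call parity: C - P = S_0 * exp(-qT) - K * exp(-rT).
S_0 * exp(-qT) = 47.4300 * 0.96850658 = 45.93626719
K * exp(-rT) = 55.7900 * 0.93613086 = 52.22674092
C = P + S*exp(-qT) - K*exp(-rT)
C = 10.5918 + 45.93626719 - 52.22674092 = 4.3013

Answer: Call price = 4.3013


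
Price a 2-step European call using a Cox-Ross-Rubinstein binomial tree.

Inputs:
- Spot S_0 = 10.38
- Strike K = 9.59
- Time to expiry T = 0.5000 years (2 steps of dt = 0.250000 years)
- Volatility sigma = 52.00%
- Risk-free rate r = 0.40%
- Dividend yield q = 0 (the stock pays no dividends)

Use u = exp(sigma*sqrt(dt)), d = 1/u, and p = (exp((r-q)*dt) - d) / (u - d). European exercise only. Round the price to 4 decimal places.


dt = T/N = 0.250000
u = exp(sigma*sqrt(dt)) = 1.296930; d = 1/u = 0.771052
p = (exp((r-q)*dt) - d) / (u - d) = 0.437266
Discount per step: exp(-r*dt) = 0.999000
Stock lattice S(k, i) with i counting down-moves:
  k=0: S(0,0) = 10.3800
  k=1: S(1,0) = 13.4621; S(1,1) = 8.0035
  k=2: S(2,0) = 17.4594; S(2,1) = 10.3800; S(2,2) = 6.1711
Terminal payoffs V(N, i) = max(S_T - K, 0):
  V(2,0) = 7.869447; V(2,1) = 0.790000; V(2,2) = 0.000000
Backward induction: V(k, i) = exp(-r*dt) * [p * V(k+1, i) + (1-p) * V(k+1, i+1)].
  V(1,0) = exp(-r*dt) * [p*7.869447 + (1-p)*0.790000] = 3.881720
  V(1,1) = exp(-r*dt) * [p*0.790000 + (1-p)*0.000000] = 0.345095
  V(0,0) = exp(-r*dt) * [p*3.881720 + (1-p)*0.345095] = 1.889651

Answer: Price = V(0,0) = 1.8897


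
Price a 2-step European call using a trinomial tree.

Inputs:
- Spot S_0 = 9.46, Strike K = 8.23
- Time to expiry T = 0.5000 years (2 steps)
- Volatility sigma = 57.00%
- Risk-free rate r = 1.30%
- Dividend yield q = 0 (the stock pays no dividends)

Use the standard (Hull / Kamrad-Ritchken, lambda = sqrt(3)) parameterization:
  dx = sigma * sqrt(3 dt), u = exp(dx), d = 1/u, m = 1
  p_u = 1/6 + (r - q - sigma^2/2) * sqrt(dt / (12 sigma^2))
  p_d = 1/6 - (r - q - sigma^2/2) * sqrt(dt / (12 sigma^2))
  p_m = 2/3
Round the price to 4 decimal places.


dt = T/N = 0.250000; dx = sigma*sqrt(3*dt) = 0.493634
u = exp(dx) = 1.638260; d = 1/u = 0.610404
p_u = 0.128822, p_m = 0.666667, p_d = 0.204511
Discount per step: exp(-r*dt) = 0.996755
Stock lattice S(k, j) with j the centered position index:
  k=0: S(0,+0) = 9.4600
  k=1: S(1,-1) = 5.7744; S(1,+0) = 9.4600; S(1,+1) = 15.4979
  k=2: S(2,-2) = 3.5247; S(2,-1) = 5.7744; S(2,+0) = 9.4600; S(2,+1) = 15.4979; S(2,+2) = 25.3896
Terminal payoffs V(N, j) = max(S_T - K, 0):
  V(2,-2) = 0.000000; V(2,-1) = 0.000000; V(2,+0) = 1.230000; V(2,+1) = 7.267936; V(2,+2) = 17.159643
Backward induction: V(k, j) = exp(-r*dt) * [p_u * V(k+1, j+1) + p_m * V(k+1, j) + p_d * V(k+1, j-1)]
  V(1,-1) = exp(-r*dt) * [p_u*1.230000 + p_m*0.000000 + p_d*0.000000] = 0.157937
  V(1,+0) = exp(-r*dt) * [p_u*7.267936 + p_m*1.230000 + p_d*0.000000] = 1.750574
  V(1,+1) = exp(-r*dt) * [p_u*17.159643 + p_m*7.267936 + p_d*1.230000] = 7.283675
  V(0,+0) = exp(-r*dt) * [p_u*7.283675 + p_m*1.750574 + p_d*0.157937] = 2.130713

Answer: Price = V(0,0) = 2.1307


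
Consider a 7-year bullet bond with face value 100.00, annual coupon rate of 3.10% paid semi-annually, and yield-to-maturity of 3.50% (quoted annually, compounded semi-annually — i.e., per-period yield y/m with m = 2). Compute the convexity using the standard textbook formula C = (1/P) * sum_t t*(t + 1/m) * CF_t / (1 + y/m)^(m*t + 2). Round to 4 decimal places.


Coupon per period c = face * coupon_rate / m = 1.550000
Periods per year m = 2; per-period yield y/m = 0.017500
Number of cashflows N = 14
Cashflows (t years, CF_t, discount factor 1/(1+y/m)^(m*t), PV):
  t = 0.5000: CF_t = 1.550000, DF = 0.982801, PV = 1.523342
  t = 1.0000: CF_t = 1.550000, DF = 0.965898, PV = 1.497142
  t = 1.5000: CF_t = 1.550000, DF = 0.949285, PV = 1.471392
  t = 2.0000: CF_t = 1.550000, DF = 0.932959, PV = 1.446086
  t = 2.5000: CF_t = 1.550000, DF = 0.916913, PV = 1.421214
  t = 3.0000: CF_t = 1.550000, DF = 0.901143, PV = 1.396771
  t = 3.5000: CF_t = 1.550000, DF = 0.885644, PV = 1.372748
  t = 4.0000: CF_t = 1.550000, DF = 0.870412, PV = 1.349138
  t = 4.5000: CF_t = 1.550000, DF = 0.855441, PV = 1.325934
  t = 5.0000: CF_t = 1.550000, DF = 0.840729, PV = 1.303129
  t = 5.5000: CF_t = 1.550000, DF = 0.826269, PV = 1.280717
  t = 6.0000: CF_t = 1.550000, DF = 0.812058, PV = 1.258690
  t = 6.5000: CF_t = 1.550000, DF = 0.798091, PV = 1.237041
  t = 7.0000: CF_t = 101.550000, DF = 0.784365, PV = 79.652255
Price P = sum_t PV_t = 97.535599
Convexity numerator sum_t t*(t + 1/m) * CF_t / (1+y/m)^(m*t + 2):
  t = 0.5000: term = 0.735696
  t = 1.0000: term = 2.169129
  t = 1.5000: term = 4.263643
  t = 2.0000: term = 6.983855
  t = 2.5000: term = 10.295609
  t = 3.0000: term = 14.165948
  t = 3.5000: term = 18.563077
  t = 4.0000: term = 23.456328
  t = 4.5000: term = 28.816128
  t = 5.0000: term = 34.613967
  t = 5.5000: term = 40.822369
  t = 6.0000: term = 47.414858
  t = 6.5000: term = 54.365931
  t = 7.0000: term = 4039.136636
Convexity = (1/P) * sum = 4325.803174 / 97.535599 = 44.351019

Answer: Convexity = 44.3510


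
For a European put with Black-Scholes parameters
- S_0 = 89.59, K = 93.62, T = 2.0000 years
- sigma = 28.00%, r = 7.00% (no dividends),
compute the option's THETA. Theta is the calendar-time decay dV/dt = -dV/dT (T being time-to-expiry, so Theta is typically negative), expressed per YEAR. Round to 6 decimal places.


Answer: Theta = -0.463518

Derivation:
d1 = 0.4404256779; d2 = 0.0444458804
phi(d1) = 0.3620670287; exp(-qT) = 1.0000000000; exp(-rT) = 0.8693582354
Theta = -S*exp(-qT)*phi(d1)*sigma/(2*sqrt(T)) + r*K*exp(-rT)*N(-d2) - q*S*exp(-qT)*N(-d1)
N(-d1) = 0.3298144153; N(-d2) = 0.4822744952; sqrt(T) = 1.4142135624
Term 1 = -89.5900 * 1.0000000000 * 0.3620670287 * 0.2800 / (2 * 1.4142135624) = -3.2111570946
Term 2 = 0.0700 * 93.6200 * 0.8693582354 * 0.4822744952 = 2.7476394577
Term 3 = 0 (no dividend yield, q = 0)
Theta = -3.2111570946 + (2.7476394577) + (0.0000000000) = -0.463518


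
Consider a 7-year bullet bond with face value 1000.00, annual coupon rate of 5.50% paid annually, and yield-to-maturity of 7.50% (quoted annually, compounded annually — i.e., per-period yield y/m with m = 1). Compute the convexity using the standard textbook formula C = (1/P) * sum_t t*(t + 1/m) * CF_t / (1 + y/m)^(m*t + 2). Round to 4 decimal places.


Coupon per period c = face * coupon_rate / m = 55.000000
Periods per year m = 1; per-period yield y/m = 0.075000
Number of cashflows N = 7
Cashflows (t years, CF_t, discount factor 1/(1+y/m)^(m*t), PV):
  t = 1.0000: CF_t = 55.000000, DF = 0.930233, PV = 51.162791
  t = 2.0000: CF_t = 55.000000, DF = 0.865333, PV = 47.593294
  t = 3.0000: CF_t = 55.000000, DF = 0.804961, PV = 44.272831
  t = 4.0000: CF_t = 55.000000, DF = 0.748801, PV = 41.184029
  t = 5.0000: CF_t = 55.000000, DF = 0.696559, PV = 38.310725
  t = 6.0000: CF_t = 55.000000, DF = 0.647962, PV = 35.637884
  t = 7.0000: CF_t = 1055.000000, DF = 0.602755, PV = 635.906420
Price P = sum_t PV_t = 894.067974
Convexity numerator sum_t t*(t + 1/m) * CF_t / (1+y/m)^(m*t + 2):
  t = 1.0000: term = 88.545663
  t = 2.0000: term = 247.104175
  t = 3.0000: term = 459.728697
  t = 4.0000: term = 712.757670
  t = 5.0000: term = 994.545586
  t = 6.0000: term = 1295.222159
  t = 7.0000: term = 30815.151580
Convexity = (1/P) * sum = 34613.055531 / 894.067974 = 38.714121

Answer: Convexity = 38.7141


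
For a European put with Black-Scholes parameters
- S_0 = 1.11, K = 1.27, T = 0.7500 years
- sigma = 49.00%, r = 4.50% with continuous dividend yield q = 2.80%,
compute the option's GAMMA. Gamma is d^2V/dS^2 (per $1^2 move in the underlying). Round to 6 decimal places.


d1 = -0.0751012167; d2 = -0.4994536646
phi(d1) = 0.3978188096; exp(-qT) = 0.9792189646; exp(-rT) = 0.9668131777
Gamma = exp(-qT) * phi(d1) / (S * sigma * sqrt(T)) = 0.9792189646 * 0.3978188096 / (1.1100 * 0.4900 * 0.8660254038) = 0.827019

Answer: Gamma = 0.827019


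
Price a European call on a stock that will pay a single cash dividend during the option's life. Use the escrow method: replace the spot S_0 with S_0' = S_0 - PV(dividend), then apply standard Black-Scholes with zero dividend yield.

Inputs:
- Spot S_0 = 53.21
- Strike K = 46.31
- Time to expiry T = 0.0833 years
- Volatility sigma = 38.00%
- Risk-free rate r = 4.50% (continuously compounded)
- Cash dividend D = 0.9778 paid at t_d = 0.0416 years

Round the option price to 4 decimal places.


Answer: Price = 6.4438

Derivation:
PV(D) = D * exp(-r * t_d) = 0.9778 * 0.99812975 = 0.97597127
S_0' = S_0 - PV(D) = 53.2100 - 0.97597127 = 52.23402873
d1 = (ln(S_0'/K) + (r + sigma^2/2)*T) / (sigma*sqrt(T)) = 1.18659199
d2 = d1 - sigma*sqrt(T) = 1.07691738
exp(-rT) = 0.99625852
N(d1) = 0.88230570; N(d2) = 0.85924141
C = S_0' * N(d1) - K * exp(-rT) * N(d2) = 52.23402873 * 0.88230570 - 46.3100 * 0.99625852 * 0.85924141 = 6.4438


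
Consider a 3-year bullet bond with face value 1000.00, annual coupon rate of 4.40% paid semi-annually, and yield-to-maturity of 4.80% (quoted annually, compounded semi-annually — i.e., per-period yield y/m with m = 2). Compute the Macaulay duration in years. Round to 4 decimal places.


Answer: Macaulay duration = 2.8421 years

Derivation:
Coupon per period c = face * coupon_rate / m = 22.000000
Periods per year m = 2; per-period yield y/m = 0.024000
Number of cashflows N = 6
Cashflows (t years, CF_t, discount factor 1/(1+y/m)^(m*t), PV):
  t = 0.5000: CF_t = 22.000000, DF = 0.976562, PV = 21.484375
  t = 1.0000: CF_t = 22.000000, DF = 0.953674, PV = 20.980835
  t = 1.5000: CF_t = 22.000000, DF = 0.931323, PV = 20.489097
  t = 2.0000: CF_t = 22.000000, DF = 0.909495, PV = 20.008883
  t = 2.5000: CF_t = 22.000000, DF = 0.888178, PV = 19.539925
  t = 3.0000: CF_t = 1022.000000, DF = 0.867362, PV = 886.443696
Price P = sum_t PV_t = 988.946811
Macaulay numerator sum_t t * PV_t:
  t * PV_t at t = 0.5000: 10.742188
  t * PV_t at t = 1.0000: 20.980835
  t * PV_t at t = 1.5000: 30.733645
  t * PV_t at t = 2.0000: 40.017767
  t * PV_t at t = 2.5000: 48.849813
  t * PV_t at t = 3.0000: 2659.331089
Macaulay duration D = (sum_t t * PV_t) / P = 2810.655336 / 988.946811 = 2.842069


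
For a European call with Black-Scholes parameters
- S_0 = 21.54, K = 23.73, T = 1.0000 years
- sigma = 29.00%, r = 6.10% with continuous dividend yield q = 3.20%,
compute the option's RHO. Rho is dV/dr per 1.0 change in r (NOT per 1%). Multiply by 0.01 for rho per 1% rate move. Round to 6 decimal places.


d1 = -0.0888910301; d2 = -0.3788910301
phi(d1) = 0.3973692456; exp(-qT) = 0.9685065821; exp(-rT) = 0.9408232398
N(d2) = 0.3523843927
Rho = K*T*exp(-rT)*N(d2) = 23.7300 * 1.0000 * 0.9408232398 * 0.3523843927 = 7.867241

Answer: Rho = 7.867241


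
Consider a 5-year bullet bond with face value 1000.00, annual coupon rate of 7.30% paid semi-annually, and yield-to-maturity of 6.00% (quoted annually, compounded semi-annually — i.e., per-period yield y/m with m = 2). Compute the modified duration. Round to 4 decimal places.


Answer: Modified duration = 4.1751

Derivation:
Coupon per period c = face * coupon_rate / m = 36.500000
Periods per year m = 2; per-period yield y/m = 0.030000
Number of cashflows N = 10
Cashflows (t years, CF_t, discount factor 1/(1+y/m)^(m*t), PV):
  t = 0.5000: CF_t = 36.500000, DF = 0.970874, PV = 35.436893
  t = 1.0000: CF_t = 36.500000, DF = 0.942596, PV = 34.404751
  t = 1.5000: CF_t = 36.500000, DF = 0.915142, PV = 33.402671
  t = 2.0000: CF_t = 36.500000, DF = 0.888487, PV = 32.429777
  t = 2.5000: CF_t = 36.500000, DF = 0.862609, PV = 31.485221
  t = 3.0000: CF_t = 36.500000, DF = 0.837484, PV = 30.568175
  t = 3.5000: CF_t = 36.500000, DF = 0.813092, PV = 29.677840
  t = 4.0000: CF_t = 36.500000, DF = 0.789409, PV = 28.813437
  t = 4.5000: CF_t = 36.500000, DF = 0.766417, PV = 27.974211
  t = 5.0000: CF_t = 1036.500000, DF = 0.744094, PV = 771.253343
Price P = sum_t PV_t = 1055.446318
First compute Macaulay numerator sum_t t * PV_t:
  t * PV_t at t = 0.5000: 17.718447
  t * PV_t at t = 1.0000: 34.404751
  t * PV_t at t = 1.5000: 50.104006
  t * PV_t at t = 2.0000: 64.859554
  t * PV_t at t = 2.5000: 78.713052
  t * PV_t at t = 3.0000: 91.704526
  t * PV_t at t = 3.5000: 103.872441
  t * PV_t at t = 4.0000: 115.253748
  t * PV_t at t = 4.5000: 125.883948
  t * PV_t at t = 5.0000: 3856.266714
Macaulay duration D = 4538.781186 / 1055.446318 = 4.300343
Modified duration = D / (1 + y/m) = 4.300343 / (1 + 0.030000) = 4.175090


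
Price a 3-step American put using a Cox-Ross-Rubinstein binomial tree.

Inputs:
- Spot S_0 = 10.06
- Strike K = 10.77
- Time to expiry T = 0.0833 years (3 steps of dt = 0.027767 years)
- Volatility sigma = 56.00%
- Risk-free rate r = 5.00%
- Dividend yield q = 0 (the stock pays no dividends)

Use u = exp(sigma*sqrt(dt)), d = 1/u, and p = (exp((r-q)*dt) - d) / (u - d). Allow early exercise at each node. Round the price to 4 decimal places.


Answer: Price = V(0,0) = 1.0552

Derivation:
dt = T/N = 0.027767
u = exp(sigma*sqrt(dt)) = 1.097807; d = 1/u = 0.910907
p = (exp((r-q)*dt) - d) / (u - d) = 0.484122
Discount per step: exp(-r*dt) = 0.998613
Stock lattice S(k, i) with i counting down-moves:
  k=0: S(0,0) = 10.0600
  k=1: S(1,0) = 11.0439; S(1,1) = 9.1637
  k=2: S(2,0) = 12.1241; S(2,1) = 10.0600; S(2,2) = 8.3473
  k=3: S(3,0) = 13.3099; S(3,1) = 11.0439; S(3,2) = 9.1637; S(3,3) = 7.6036
Terminal payoffs V(N, i) = max(K - S_T, 0):
  V(3,0) = 0.000000; V(3,1) = 0.000000; V(3,2) = 1.606277; V(3,3) = 3.166390
Backward induction: V(k, i) = exp(-r*dt) * [p * V(k+1, i) + (1-p) * V(k+1, i+1)]; then take max(V_cont, immediate exercise) for American.
  V(2,0) = exp(-r*dt) * [p*0.000000 + (1-p)*0.000000] = 0.000000; exercise = 0.000000; V(2,0) = max -> 0.000000
  V(2,1) = exp(-r*dt) * [p*0.000000 + (1-p)*1.606277] = 0.827494; exercise = 0.710000; V(2,1) = max -> 0.827494
  V(2,2) = exp(-r*dt) * [p*1.606277 + (1-p)*3.166390] = 2.407761; exercise = 2.422702; V(2,2) = max -> 2.422702
  V(1,0) = exp(-r*dt) * [p*0.000000 + (1-p)*0.827494] = 0.426294; exercise = 0.000000; V(1,0) = max -> 0.426294
  V(1,1) = exp(-r*dt) * [p*0.827494 + (1-p)*2.422702] = 1.648138; exercise = 1.606277; V(1,1) = max -> 1.648138
  V(0,0) = exp(-r*dt) * [p*0.426294 + (1-p)*1.648138] = 1.055151; exercise = 0.710000; V(0,0) = max -> 1.055151


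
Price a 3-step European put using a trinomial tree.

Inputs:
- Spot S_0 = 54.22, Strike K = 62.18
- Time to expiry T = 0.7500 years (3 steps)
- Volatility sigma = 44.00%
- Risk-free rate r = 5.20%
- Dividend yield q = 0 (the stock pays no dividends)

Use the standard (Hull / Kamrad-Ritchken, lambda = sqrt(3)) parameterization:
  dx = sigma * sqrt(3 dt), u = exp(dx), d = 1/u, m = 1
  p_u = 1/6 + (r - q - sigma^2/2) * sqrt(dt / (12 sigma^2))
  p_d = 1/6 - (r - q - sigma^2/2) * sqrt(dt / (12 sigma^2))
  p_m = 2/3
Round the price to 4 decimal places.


Answer: Price = V(0,0) = 11.9123

Derivation:
dt = T/N = 0.250000; dx = sigma*sqrt(3*dt) = 0.381051
u = exp(dx) = 1.463823; d = 1/u = 0.683143
p_u = 0.151970, p_m = 0.666667, p_d = 0.181363
Discount per step: exp(-r*dt) = 0.987084
Stock lattice S(k, j) with j the centered position index:
  k=0: S(0,+0) = 54.2200
  k=1: S(1,-1) = 37.0400; S(1,+0) = 54.2200; S(1,+1) = 79.3685
  k=2: S(2,-2) = 25.3036; S(2,-1) = 37.0400; S(2,+0) = 54.2200; S(2,+1) = 79.3685; S(2,+2) = 116.1813
  k=3: S(3,-3) = 17.2860; S(3,-2) = 25.3036; S(3,-1) = 37.0400; S(3,+0) = 54.2200; S(3,+1) = 79.3685; S(3,+2) = 116.1813; S(3,+3) = 170.0689
Terminal payoffs V(N, j) = max(K - S_T, 0):
  V(3,-3) = 44.894011; V(3,-2) = 36.876379; V(3,-1) = 25.139990; V(3,+0) = 7.960000; V(3,+1) = 0.000000; V(3,+2) = 0.000000; V(3,+3) = 0.000000
Backward induction: V(k, j) = exp(-r*dt) * [p_u * V(k+1, j+1) + p_m * V(k+1, j) + p_d * V(k+1, j-1)]
  V(2,-2) = exp(-r*dt) * [p_u*25.139990 + p_m*36.876379 + p_d*44.894011] = 36.074861
  V(2,-1) = exp(-r*dt) * [p_u*7.960000 + p_m*25.139990 + p_d*36.876379] = 24.339209
  V(2,+0) = exp(-r*dt) * [p_u*0.000000 + p_m*7.960000 + p_d*25.139990] = 9.738698
  V(2,+1) = exp(-r*dt) * [p_u*0.000000 + p_m*0.000000 + p_d*7.960000] = 1.425002
  V(2,+2) = exp(-r*dt) * [p_u*0.000000 + p_m*0.000000 + p_d*0.000000] = 0.000000
  V(1,-1) = exp(-r*dt) * [p_u*9.738698 + p_m*24.339209 + p_d*36.074861] = 23.935580
  V(1,+0) = exp(-r*dt) * [p_u*1.425002 + p_m*9.738698 + p_d*24.339209] = 10.979585
  V(1,+1) = exp(-r*dt) * [p_u*0.000000 + p_m*1.425002 + p_d*9.738698] = 2.681157
  V(0,+0) = exp(-r*dt) * [p_u*2.681157 + p_m*10.979585 + p_d*23.935580] = 11.912334


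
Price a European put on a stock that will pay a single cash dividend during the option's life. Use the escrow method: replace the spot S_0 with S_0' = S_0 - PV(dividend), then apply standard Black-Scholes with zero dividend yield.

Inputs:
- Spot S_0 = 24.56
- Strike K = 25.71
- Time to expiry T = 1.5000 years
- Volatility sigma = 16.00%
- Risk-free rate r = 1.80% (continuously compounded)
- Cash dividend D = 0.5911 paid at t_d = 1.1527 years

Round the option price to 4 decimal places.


Answer: Price = 2.4794

Derivation:
PV(D) = D * exp(-r * t_d) = 0.5911 * 0.97946517 = 0.57896186
S_0' = S_0 - PV(D) = 24.5600 - 0.57896186 = 23.98103814
d1 = (ln(S_0'/K) + (r + sigma^2/2)*T) / (sigma*sqrt(T)) = -0.11949724
d2 = d1 - sigma*sqrt(T) = -0.31545642
exp(-rT) = 0.97336124
N(-d1) = 0.54755929; N(-d2) = 0.62379243
P = K * exp(-rT) * N(-d2) - S_0' * N(-d1) = 25.7100 * 0.97336124 * 0.62379243 - 23.98103814 * 0.54755929 = 2.4794


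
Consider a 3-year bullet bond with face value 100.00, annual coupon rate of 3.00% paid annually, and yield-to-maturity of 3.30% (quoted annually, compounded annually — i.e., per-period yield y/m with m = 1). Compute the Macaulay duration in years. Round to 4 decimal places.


Answer: Macaulay duration = 2.9131 years

Derivation:
Coupon per period c = face * coupon_rate / m = 3.000000
Periods per year m = 1; per-period yield y/m = 0.033000
Number of cashflows N = 3
Cashflows (t years, CF_t, discount factor 1/(1+y/m)^(m*t), PV):
  t = 1.0000: CF_t = 3.000000, DF = 0.968054, PV = 2.904163
  t = 2.0000: CF_t = 3.000000, DF = 0.937129, PV = 2.811387
  t = 3.0000: CF_t = 103.000000, DF = 0.907192, PV = 93.440738
Price P = sum_t PV_t = 99.156288
Macaulay numerator sum_t t * PV_t:
  t * PV_t at t = 1.0000: 2.904163
  t * PV_t at t = 2.0000: 5.622774
  t * PV_t at t = 3.0000: 280.322214
Macaulay duration D = (sum_t t * PV_t) / P = 288.849151 / 99.156288 = 2.913069


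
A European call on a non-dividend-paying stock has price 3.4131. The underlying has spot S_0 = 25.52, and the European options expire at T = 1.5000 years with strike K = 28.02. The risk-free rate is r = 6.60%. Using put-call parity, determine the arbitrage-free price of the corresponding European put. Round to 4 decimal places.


Put-call parity: C - P = S_0 * exp(-qT) - K * exp(-rT).
S_0 * exp(-qT) = 25.5200 * 1.00000000 = 25.52000000
K * exp(-rT) = 28.0200 * 0.90574271 = 25.37891068
P = C - S*exp(-qT) + K*exp(-rT)
P = 3.4131 - 25.52000000 + 25.37891068 = 3.2720

Answer: Put price = 3.2720


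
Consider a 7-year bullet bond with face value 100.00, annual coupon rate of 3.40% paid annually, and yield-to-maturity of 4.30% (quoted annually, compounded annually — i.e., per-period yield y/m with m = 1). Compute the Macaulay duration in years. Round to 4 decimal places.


Answer: Macaulay duration = 6.3245 years

Derivation:
Coupon per period c = face * coupon_rate / m = 3.400000
Periods per year m = 1; per-period yield y/m = 0.043000
Number of cashflows N = 7
Cashflows (t years, CF_t, discount factor 1/(1+y/m)^(m*t), PV):
  t = 1.0000: CF_t = 3.400000, DF = 0.958773, PV = 3.259827
  t = 2.0000: CF_t = 3.400000, DF = 0.919245, PV = 3.125434
  t = 3.0000: CF_t = 3.400000, DF = 0.881347, PV = 2.996581
  t = 4.0000: CF_t = 3.400000, DF = 0.845012, PV = 2.873040
  t = 5.0000: CF_t = 3.400000, DF = 0.810174, PV = 2.754593
  t = 6.0000: CF_t = 3.400000, DF = 0.776773, PV = 2.641028
  t = 7.0000: CF_t = 103.400000, DF = 0.744749, PV = 77.007031
Price P = sum_t PV_t = 94.657534
Macaulay numerator sum_t t * PV_t:
  t * PV_t at t = 1.0000: 3.259827
  t * PV_t at t = 2.0000: 6.250868
  t * PV_t at t = 3.0000: 8.989742
  t * PV_t at t = 4.0000: 11.492160
  t * PV_t at t = 5.0000: 13.772963
  t * PV_t at t = 6.0000: 15.846170
  t * PV_t at t = 7.0000: 539.049217
Macaulay duration D = (sum_t t * PV_t) / P = 598.660948 / 94.657534 = 6.324493


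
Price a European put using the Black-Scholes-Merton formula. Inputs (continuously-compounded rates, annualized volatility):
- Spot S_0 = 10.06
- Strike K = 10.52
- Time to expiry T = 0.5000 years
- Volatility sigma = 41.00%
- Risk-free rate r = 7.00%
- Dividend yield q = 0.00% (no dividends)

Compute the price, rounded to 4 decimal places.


Answer: Price = 1.2149

Derivation:
d1 = (ln(S/K) + (r - q + 0.5*sigma^2) * T) / (sigma * sqrt(T)) = 0.11146058
d2 = d1 - sigma * sqrt(T) = -0.17845320
exp(-rT) = 0.96560542; exp(-qT) = 1.00000000
P = K * exp(-rT) * N(-d2) - S_0 * exp(-qT) * N(-d1)
N(-d1) = 0.45562556; N(-d2) = 0.57081647
P = 10.5200 * 0.96560542 * 0.57081647 - 10.0600 * 1.00000000 * 0.45562556 = 1.2149


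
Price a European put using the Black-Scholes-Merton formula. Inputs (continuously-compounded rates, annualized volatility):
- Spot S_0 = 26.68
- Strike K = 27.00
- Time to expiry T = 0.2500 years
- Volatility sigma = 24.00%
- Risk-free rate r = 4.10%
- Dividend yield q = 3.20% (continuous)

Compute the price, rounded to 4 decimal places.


d1 = (ln(S/K) + (r - q + 0.5*sigma^2) * T) / (sigma * sqrt(T)) = -0.02060537
d2 = d1 - sigma * sqrt(T) = -0.14060537
exp(-rT) = 0.98980235; exp(-qT) = 0.99203191
P = K * exp(-rT) * N(-d2) - S_0 * exp(-qT) * N(-d1)
N(-d1) = 0.50821977; N(-d2) = 0.55590915
P = 27.0000 * 0.98980235 * 0.55590915 - 26.6800 * 0.99203191 * 0.50821977 = 1.4052

Answer: Price = 1.4052


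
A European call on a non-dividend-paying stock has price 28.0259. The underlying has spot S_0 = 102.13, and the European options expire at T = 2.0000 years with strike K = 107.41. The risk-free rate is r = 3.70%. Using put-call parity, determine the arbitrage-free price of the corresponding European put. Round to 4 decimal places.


Put-call parity: C - P = S_0 * exp(-qT) - K * exp(-rT).
S_0 * exp(-qT) = 102.1300 * 1.00000000 = 102.13000000
K * exp(-rT) = 107.4100 * 0.92867169 = 99.74862664
P = C - S*exp(-qT) + K*exp(-rT)
P = 28.0259 - 102.13000000 + 99.74862664 = 25.6445

Answer: Put price = 25.6445


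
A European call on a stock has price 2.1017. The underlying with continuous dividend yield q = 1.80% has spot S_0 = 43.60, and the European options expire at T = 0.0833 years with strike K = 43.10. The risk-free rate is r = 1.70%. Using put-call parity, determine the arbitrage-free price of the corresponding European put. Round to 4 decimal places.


Answer: Put price = 1.6060

Derivation:
Put-call parity: C - P = S_0 * exp(-qT) - K * exp(-rT).
S_0 * exp(-qT) = 43.6000 * 0.99850172 = 43.53467515
K * exp(-rT) = 43.1000 * 0.99858490 = 43.03900928
P = C - S*exp(-qT) + K*exp(-rT)
P = 2.1017 - 43.53467515 + 43.03900928 = 1.6060


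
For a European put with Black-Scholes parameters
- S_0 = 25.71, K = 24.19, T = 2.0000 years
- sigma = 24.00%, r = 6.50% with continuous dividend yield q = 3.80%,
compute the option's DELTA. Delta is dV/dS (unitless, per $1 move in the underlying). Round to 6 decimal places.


Answer: Delta = -0.283238

Derivation:
d1 = 0.5083529027; d2 = 0.1689416477
phi(d1) = 0.3505857787; exp(-qT) = 0.9268162066; exp(-rT) = 0.8780954309
N(-d1) = 0.3056029379
Delta = -exp(-qT) * N(-d1) = -0.9268162066 * 0.3056029379 = -0.283238


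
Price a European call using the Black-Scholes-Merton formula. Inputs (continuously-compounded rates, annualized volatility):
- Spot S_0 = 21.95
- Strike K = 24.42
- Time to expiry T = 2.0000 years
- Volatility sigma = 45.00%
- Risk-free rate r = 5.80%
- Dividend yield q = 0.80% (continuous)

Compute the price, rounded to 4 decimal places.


d1 = (ln(S/K) + (r - q + 0.5*sigma^2) * T) / (sigma * sqrt(T)) = 0.30777164
d2 = d1 - sigma * sqrt(T) = -0.32862447
exp(-rT) = 0.89047522; exp(-qT) = 0.98412732
C = S_0 * exp(-qT) * N(d1) - K * exp(-rT) * N(d2)
N(d1) = 0.62087195; N(d2) = 0.37121978
C = 21.9500 * 0.98412732 * 0.62087195 - 24.4200 * 0.89047522 * 0.37121978 = 5.3395

Answer: Price = 5.3395


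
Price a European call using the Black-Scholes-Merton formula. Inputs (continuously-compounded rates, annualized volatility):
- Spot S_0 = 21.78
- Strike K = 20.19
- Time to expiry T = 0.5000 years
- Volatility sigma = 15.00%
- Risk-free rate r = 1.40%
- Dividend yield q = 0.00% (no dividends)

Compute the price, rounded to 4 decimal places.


d1 = (ln(S/K) + (r - q + 0.5*sigma^2) * T) / (sigma * sqrt(T)) = 0.83372307
d2 = d1 - sigma * sqrt(T) = 0.72765705
exp(-rT) = 0.99302444; exp(-qT) = 1.00000000
C = S_0 * exp(-qT) * N(d1) - K * exp(-rT) * N(d2)
N(d1) = 0.79778147; N(d2) = 0.76658823
C = 21.7800 * 1.00000000 * 0.79778147 - 20.1900 * 0.99302444 * 0.76658823 = 2.0062

Answer: Price = 2.0062


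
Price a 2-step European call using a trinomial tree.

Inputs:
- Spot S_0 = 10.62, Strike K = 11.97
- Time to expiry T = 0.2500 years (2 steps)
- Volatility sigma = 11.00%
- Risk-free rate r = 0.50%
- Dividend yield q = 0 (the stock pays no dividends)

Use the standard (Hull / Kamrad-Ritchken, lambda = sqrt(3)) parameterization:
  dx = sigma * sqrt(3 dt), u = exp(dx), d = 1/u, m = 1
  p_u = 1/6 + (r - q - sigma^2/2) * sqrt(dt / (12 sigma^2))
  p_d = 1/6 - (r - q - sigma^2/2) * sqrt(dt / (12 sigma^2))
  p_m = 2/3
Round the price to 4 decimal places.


dt = T/N = 0.125000; dx = sigma*sqrt(3*dt) = 0.067361
u = exp(dx) = 1.069682; d = 1/u = 0.934858
p_u = 0.165692, p_m = 0.666667, p_d = 0.167641
Discount per step: exp(-r*dt) = 0.999375
Stock lattice S(k, j) with j the centered position index:
  k=0: S(0,+0) = 10.6200
  k=1: S(1,-1) = 9.9282; S(1,+0) = 10.6200; S(1,+1) = 11.3600
  k=2: S(2,-2) = 9.2814; S(2,-1) = 9.9282; S(2,+0) = 10.6200; S(2,+1) = 11.3600; S(2,+2) = 12.1516
Terminal payoffs V(N, j) = max(S_T - K, 0):
  V(2,-2) = 0.000000; V(2,-1) = 0.000000; V(2,+0) = 0.000000; V(2,+1) = 0.000000; V(2,+2) = 0.181601
Backward induction: V(k, j) = exp(-r*dt) * [p_u * V(k+1, j+1) + p_m * V(k+1, j) + p_d * V(k+1, j-1)]
  V(1,-1) = exp(-r*dt) * [p_u*0.000000 + p_m*0.000000 + p_d*0.000000] = 0.000000
  V(1,+0) = exp(-r*dt) * [p_u*0.000000 + p_m*0.000000 + p_d*0.000000] = 0.000000
  V(1,+1) = exp(-r*dt) * [p_u*0.181601 + p_m*0.000000 + p_d*0.000000] = 0.030071
  V(0,+0) = exp(-r*dt) * [p_u*0.030071 + p_m*0.000000 + p_d*0.000000] = 0.004979

Answer: Price = V(0,0) = 0.0050


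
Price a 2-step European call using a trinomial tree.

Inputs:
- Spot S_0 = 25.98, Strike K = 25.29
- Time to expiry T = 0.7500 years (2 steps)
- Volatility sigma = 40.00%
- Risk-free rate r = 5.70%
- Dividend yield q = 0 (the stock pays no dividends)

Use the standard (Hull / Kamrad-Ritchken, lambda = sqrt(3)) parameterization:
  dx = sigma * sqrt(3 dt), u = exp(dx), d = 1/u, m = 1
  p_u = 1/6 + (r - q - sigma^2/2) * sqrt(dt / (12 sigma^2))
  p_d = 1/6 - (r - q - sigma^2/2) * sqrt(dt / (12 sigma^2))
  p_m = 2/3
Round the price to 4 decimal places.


dt = T/N = 0.375000; dx = sigma*sqrt(3*dt) = 0.424264
u = exp(dx) = 1.528465; d = 1/u = 0.654251
p_u = 0.156502, p_m = 0.666667, p_d = 0.176831
Discount per step: exp(-r*dt) = 0.978852
Stock lattice S(k, j) with j the centered position index:
  k=0: S(0,+0) = 25.9800
  k=1: S(1,-1) = 16.9974; S(1,+0) = 25.9800; S(1,+1) = 39.7095
  k=2: S(2,-2) = 11.1206; S(2,-1) = 16.9974; S(2,+0) = 25.9800; S(2,+1) = 39.7095; S(2,+2) = 60.6946
Terminal payoffs V(N, j) = max(S_T - K, 0):
  V(2,-2) = 0.000000; V(2,-1) = 0.000000; V(2,+0) = 0.690000; V(2,+1) = 14.419525; V(2,+2) = 35.404625
Backward induction: V(k, j) = exp(-r*dt) * [p_u * V(k+1, j+1) + p_m * V(k+1, j) + p_d * V(k+1, j-1)]
  V(1,-1) = exp(-r*dt) * [p_u*0.690000 + p_m*0.000000 + p_d*0.000000] = 0.105703
  V(1,+0) = exp(-r*dt) * [p_u*14.419525 + p_m*0.690000 + p_d*0.000000] = 2.659232
  V(1,+1) = exp(-r*dt) * [p_u*35.404625 + p_m*14.419525 + p_d*0.690000] = 14.952867
  V(0,+0) = exp(-r*dt) * [p_u*14.952867 + p_m*2.659232 + p_d*0.105703] = 4.044289

Answer: Price = V(0,0) = 4.0443


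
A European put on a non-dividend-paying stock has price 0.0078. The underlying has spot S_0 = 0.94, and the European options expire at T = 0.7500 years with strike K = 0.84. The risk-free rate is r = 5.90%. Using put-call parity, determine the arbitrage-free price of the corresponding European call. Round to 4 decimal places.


Answer: Call price = 0.1442

Derivation:
Put-call parity: C - P = S_0 * exp(-qT) - K * exp(-rT).
S_0 * exp(-qT) = 0.9400 * 1.00000000 = 0.94000000
K * exp(-rT) = 0.8400 * 0.95671475 = 0.80364039
C = P + S*exp(-qT) - K*exp(-rT)
C = 0.0078 + 0.94000000 - 0.80364039 = 0.1442


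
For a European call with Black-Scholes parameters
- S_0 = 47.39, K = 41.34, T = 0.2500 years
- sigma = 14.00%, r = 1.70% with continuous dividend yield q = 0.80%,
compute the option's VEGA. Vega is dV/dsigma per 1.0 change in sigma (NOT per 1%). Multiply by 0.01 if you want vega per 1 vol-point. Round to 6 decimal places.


Answer: Vega = 1.230680

Derivation:
d1 = 2.0182954532; d2 = 1.9482954532
phi(d1) = 0.0520423847; exp(-qT) = 0.9980019987; exp(-rT) = 0.9957590185
Vega = S * exp(-qT) * phi(d1) * sqrt(T) = 47.3900 * 0.9980019987 * 0.0520423847 * 0.5000000000 = 1.230680


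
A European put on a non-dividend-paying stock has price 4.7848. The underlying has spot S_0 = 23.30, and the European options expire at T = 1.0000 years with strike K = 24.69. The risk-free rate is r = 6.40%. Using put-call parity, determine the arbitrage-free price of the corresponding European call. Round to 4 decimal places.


Put-call parity: C - P = S_0 * exp(-qT) - K * exp(-rT).
S_0 * exp(-qT) = 23.3000 * 1.00000000 = 23.30000000
K * exp(-rT) = 24.6900 * 0.93800500 = 23.15934344
C = P + S*exp(-qT) - K*exp(-rT)
C = 4.7848 + 23.30000000 - 23.15934344 = 4.9255

Answer: Call price = 4.9255


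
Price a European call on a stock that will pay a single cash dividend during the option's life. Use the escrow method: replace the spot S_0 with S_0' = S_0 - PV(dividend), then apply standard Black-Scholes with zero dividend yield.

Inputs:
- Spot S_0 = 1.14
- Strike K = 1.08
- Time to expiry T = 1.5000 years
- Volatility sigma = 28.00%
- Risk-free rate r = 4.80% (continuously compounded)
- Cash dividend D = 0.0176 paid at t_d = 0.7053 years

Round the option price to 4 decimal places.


PV(D) = D * exp(-r * t_d) = 0.0176 * 0.96671225 = 0.01701414
S_0' = S_0 - PV(D) = 1.1400 - 0.01701414 = 1.12298586
d1 = (ln(S_0'/K) + (r + sigma^2/2)*T) / (sigma*sqrt(T)) = 0.49523447
d2 = d1 - sigma*sqrt(T) = 0.15230591
exp(-rT) = 0.93053090
N(d1) = 0.68978269; N(d2) = 0.56052717
C = S_0' * N(d1) - K * exp(-rT) * N(d2) = 1.12298586 * 0.68978269 - 1.0800 * 0.93053090 * 0.56052717 = 0.2113

Answer: Price = 0.2113


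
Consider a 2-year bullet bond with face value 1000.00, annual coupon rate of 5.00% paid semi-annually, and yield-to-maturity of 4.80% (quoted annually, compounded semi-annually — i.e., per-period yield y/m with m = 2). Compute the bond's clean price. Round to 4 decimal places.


Answer: Price = 1003.7711

Derivation:
Coupon per period c = face * coupon_rate / m = 25.000000
Periods per year m = 2; per-period yield y/m = 0.024000
Number of cashflows N = 4
Cashflows (t years, CF_t, discount factor 1/(1+y/m)^(m*t), PV):
  t = 0.5000: CF_t = 25.000000, DF = 0.976562, PV = 24.414062
  t = 1.0000: CF_t = 25.000000, DF = 0.953674, PV = 23.841858
  t = 1.5000: CF_t = 25.000000, DF = 0.931323, PV = 23.283064
  t = 2.0000: CF_t = 1025.000000, DF = 0.909495, PV = 932.232069
Price P = sum_t PV_t = 1003.771054


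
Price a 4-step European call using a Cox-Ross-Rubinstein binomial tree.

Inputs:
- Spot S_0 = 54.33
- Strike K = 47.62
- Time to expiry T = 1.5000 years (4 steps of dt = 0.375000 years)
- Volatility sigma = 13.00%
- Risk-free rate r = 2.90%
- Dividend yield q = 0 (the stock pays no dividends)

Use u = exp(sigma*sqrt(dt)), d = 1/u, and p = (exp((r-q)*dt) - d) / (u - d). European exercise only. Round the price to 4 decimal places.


dt = T/N = 0.375000
u = exp(sigma*sqrt(dt)) = 1.082863; d = 1/u = 0.923478
p = (exp((r-q)*dt) - d) / (u - d) = 0.548712
Discount per step: exp(-r*dt) = 0.989184
Stock lattice S(k, i) with i counting down-moves:
  k=0: S(0,0) = 54.3300
  k=1: S(1,0) = 58.8319; S(1,1) = 50.1726
  k=2: S(2,0) = 63.7069; S(2,1) = 54.3300; S(2,2) = 46.3332
  k=3: S(3,0) = 68.9859; S(3,1) = 58.8319; S(3,2) = 50.1726; S(3,3) = 42.7877
  k=4: S(4,0) = 74.7023; S(4,1) = 63.7069; S(4,2) = 54.3300; S(4,3) = 46.3332; S(4,4) = 39.5135
Terminal payoffs V(N, i) = max(S_T - K, 0):
  V(4,0) = 27.082251; V(4,1) = 16.086933; V(4,2) = 6.710000; V(4,3) = 0.000000; V(4,4) = 0.000000
Backward induction: V(k, i) = exp(-r*dt) * [p * V(k+1, i) + (1-p) * V(k+1, i+1)].
  V(3,0) = exp(-r*dt) * [p*27.082251 + (1-p)*16.086933] = 21.880939
  V(3,1) = exp(-r*dt) * [p*16.086933 + (1-p)*6.710000] = 11.727006
  V(3,2) = exp(-r*dt) * [p*6.710000 + (1-p)*0.000000] = 3.642033
  V(3,3) = exp(-r*dt) * [p*0.000000 + (1-p)*0.000000] = 0.000000
  V(2,0) = exp(-r*dt) * [p*21.880939 + (1-p)*11.727006] = 17.111486
  V(2,1) = exp(-r*dt) * [p*11.727006 + (1-p)*3.642033] = 7.990976
  V(2,2) = exp(-r*dt) * [p*3.642033 + (1-p)*0.000000] = 1.976811
  V(1,0) = exp(-r*dt) * [p*17.111486 + (1-p)*7.990976] = 12.854946
  V(1,1) = exp(-r*dt) * [p*7.990976 + (1-p)*1.976811] = 5.219779
  V(0,0) = exp(-r*dt) * [p*12.854946 + (1-p)*5.219779] = 9.307513

Answer: Price = V(0,0) = 9.3075
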